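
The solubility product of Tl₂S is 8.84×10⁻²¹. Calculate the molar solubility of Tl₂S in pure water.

Tl₂S(s) ⇌ 2 Tl⁺(aq) + S²⁻(aq)
For each mole of Tl₂S that dissolves per liter, [Tl⁺] = 2s and [S²⁻] = s; let s denote this solubility.
Ksp = [Tl⁺]^2[S²⁻] = (2s)^2 · s = 4s^3
4s^3 = 8.84×10⁻²¹  ⇒  s^3 = 2.21×10⁻²¹
s = (2.21×10⁻²¹)^(1/3) = 1.30×10⁻⁷ M

1.30×10⁻⁷ M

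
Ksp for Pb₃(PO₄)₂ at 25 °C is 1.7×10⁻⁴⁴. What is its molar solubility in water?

6.9×10⁻¹⁰ M

Pb₃(PO₄)₂(s) ⇌ 3 Pb²⁺(aq) + 2 PO₄³⁻(aq)
If s mol/L of Pb₃(PO₄)₂ dissolves, [Pb²⁺] = 3s and [PO₄³⁻] = 2s.
Ksp = [Pb²⁺]^3[PO₄³⁻]^2 = (3s)^3 · (2s)^2 = 108s^5
108s^5 = 1.7×10⁻⁴⁴  ⇒  s^5 = 1.6×10⁻⁴⁶
s = (1.6×10⁻⁴⁶)^(1/5) = 6.9×10⁻¹⁰ mol L⁻¹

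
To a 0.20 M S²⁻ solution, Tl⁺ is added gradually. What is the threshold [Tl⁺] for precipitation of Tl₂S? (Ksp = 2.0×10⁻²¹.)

The threshold for precipitation is Q = Ksp.
Tl₂S(s) ⇌ 2 Tl⁺(aq) + S²⁻(aq)
Ksp = [Tl⁺]^2[S²⁻] = [Tl⁺]^2(0.20)
[Tl⁺]^2 = 2.0×10⁻²¹ / (0.20) = 1.0×10⁻²⁰
[Tl⁺] = 1.0×10⁻¹⁰ M

1.0×10⁻¹⁰ M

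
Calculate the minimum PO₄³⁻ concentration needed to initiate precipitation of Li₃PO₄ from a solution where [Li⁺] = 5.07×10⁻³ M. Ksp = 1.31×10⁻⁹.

Each salt precipitates once Q = Ksp for that salt.
Li₃PO₄(s) ⇌ 3 Li⁺(aq) + PO₄³⁻(aq)
Ksp = [Li⁺]^3[PO₄³⁻] = [PO₄³⁻](5.07×10⁻³)^3
[PO₄³⁻] = 1.31×10⁻⁹ / (5.07×10⁻³)^3 = 1.01×10⁻²
[PO₄³⁻] = 1.01×10⁻² M

1.01×10⁻² M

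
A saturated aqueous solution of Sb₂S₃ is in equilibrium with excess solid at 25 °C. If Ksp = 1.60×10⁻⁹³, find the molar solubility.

1.08×10⁻¹⁹ M

Sb₂S₃(s) ⇌ 2 Sb³⁺(aq) + 3 S²⁻(aq)
Let s be the molar solubility. Then [Sb³⁺] = 2s and [S²⁻] = 3s.
Ksp = [Sb³⁺]^2[S²⁻]^3 = (2s)^2 · (3s)^3 = 108s^5
108s^5 = 1.60×10⁻⁹³  ⇒  s^5 = 1.48×10⁻⁹⁵
s = (1.48×10⁻⁹⁵)^(1/5) = 1.08×10⁻¹⁹ mol L⁻¹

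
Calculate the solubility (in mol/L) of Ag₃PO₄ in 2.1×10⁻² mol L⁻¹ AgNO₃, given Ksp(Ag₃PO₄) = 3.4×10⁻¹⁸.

3.7×10⁻¹³ M

Ag₃PO₄(s) ⇌ 3 Ag⁺(aq) + PO₄³⁻(aq)
Ag⁺ is already present at 2.1×10⁻² mol L⁻¹. If s mol/L of Ag₃PO₄ dissolves, [PO₄³⁻] = s while [Ag⁺] ≈ 2.1×10⁻² mol L⁻¹.
Ksp = [Ag⁺]^3[PO₄³⁻] = (2.1×10⁻²)^3s
s = 3.4×10⁻¹⁸ / (2.1×10⁻²)^3 = 3.7×10⁻¹³
s = 3.7×10⁻¹³ mol L⁻¹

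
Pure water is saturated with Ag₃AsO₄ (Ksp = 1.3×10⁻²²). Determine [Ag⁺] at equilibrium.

4.4×10⁻⁶ M

Ag₃AsO₄(s) ⇌ 3 Ag⁺(aq) + AsO₄³⁻(aq)
For each mole of Ag₃AsO₄ that dissolves per liter, [Ag⁺] = 3s and [AsO₄³⁻] = s; let s denote this solubility.
Ksp = [Ag⁺]^3[AsO₄³⁻] = (3s)^3 · s = 27s^4 = 1.3×10⁻²²
s = 1.5×10⁻⁶ mol/L
[Ag⁺] = 3s = 4.4×10⁻⁶ mol/L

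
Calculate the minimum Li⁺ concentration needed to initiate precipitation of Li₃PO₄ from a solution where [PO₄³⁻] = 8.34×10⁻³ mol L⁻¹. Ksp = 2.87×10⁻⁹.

7.01×10⁻³ M

Each salt precipitates once Q = Ksp for that salt.
Li₃PO₄(s) ⇌ 3 Li⁺(aq) + PO₄³⁻(aq)
Ksp = [Li⁺]^3[PO₄³⁻] = [Li⁺]^3(8.34×10⁻³)
[Li⁺]^3 = 2.87×10⁻⁹ / (8.34×10⁻³) = 3.44×10⁻⁷
[Li⁺] = 7.01×10⁻³ mol L⁻¹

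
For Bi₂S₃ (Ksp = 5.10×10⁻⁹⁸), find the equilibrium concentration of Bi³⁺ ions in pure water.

2.73×10⁻²⁰ M

Bi₂S₃(s) ⇌ 2 Bi³⁺(aq) + 3 S²⁻(aq)
Call the molar solubility s, so that [Bi³⁺] = 2s and [S²⁻] = 3s.
Ksp = [Bi³⁺]^2[S²⁻]^3 = (2s)^2 · (3s)^3 = 108s^5 = 5.10×10⁻⁹⁸
s = 1.36×10⁻²⁰ mol/L
[Bi³⁺] = 2s = 2.73×10⁻²⁰ mol/L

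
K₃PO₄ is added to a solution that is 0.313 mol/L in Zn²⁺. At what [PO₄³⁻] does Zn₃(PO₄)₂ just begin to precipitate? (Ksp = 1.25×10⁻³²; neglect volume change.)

6.38×10⁻¹⁶ M

Precipitation begins when Q = Ksp.
Zn₃(PO₄)₂(s) ⇌ 3 Zn²⁺(aq) + 2 PO₄³⁻(aq)
Ksp = [Zn²⁺]^3[PO₄³⁻]^2 = [PO₄³⁻]^2(0.313)^3
[PO₄³⁻]^2 = 1.25×10⁻³² / (0.313)^3 = 4.08×10⁻³¹
[PO₄³⁻] = 6.38×10⁻¹⁶ mol/L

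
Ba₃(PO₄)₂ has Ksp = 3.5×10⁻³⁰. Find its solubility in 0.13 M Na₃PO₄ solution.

Ba₃(PO₄)₂(s) ⇌ 3 Ba²⁺(aq) + 2 PO₄³⁻(aq)
The solution already contains PO₄³⁻ at 0.13 M. Let s be the molar solubility of Ba₃(PO₄)₂.
[PO₄³⁻] ≈ 0.13 M (common ion dominates); [Ba²⁺] = 3s.
Ksp = [Ba²⁺]^3[PO₄³⁻]^2 = (3s)^3(0.13)^2
(3s)^3 = 3.5×10⁻³⁰ / (0.13)^2 = 2.1×10⁻²⁸
s = 2.0×10⁻¹⁰ M

2.0×10⁻¹⁰ M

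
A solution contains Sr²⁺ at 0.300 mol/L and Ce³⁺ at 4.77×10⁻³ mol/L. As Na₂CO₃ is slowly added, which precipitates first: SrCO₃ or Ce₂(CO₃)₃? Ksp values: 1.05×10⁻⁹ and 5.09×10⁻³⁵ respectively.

Precipitation of each salt begins when its ion product equals Ksp.
For SrCO₃: [CO₃²⁻] = (Ksp/[Sr²⁺]) = 3.50×10⁻⁹ mol/L
For Ce₂(CO₃)₃: [CO₃²⁻] = (Ksp/[Ce³⁺]^2)^(1/3) = 1.31×10⁻¹⁰ mol/L
Since Ce₂(CO₃)₃ needs less CO₃²⁻ to reach saturation, it precipitates first.

Ce₂(CO₃)₃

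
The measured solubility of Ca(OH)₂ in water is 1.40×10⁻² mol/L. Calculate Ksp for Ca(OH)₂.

Ca(OH)₂(s) ⇌ Ca²⁺(aq) + 2 OH⁻(aq)
With molar solubility s: [Ca²⁺] = s, [OH⁻] = 2s.
Ksp = [Ca²⁺][OH⁻]^2 = s · (2s)^2 = 4s^3
Ksp = 4 × (1.40×10⁻²)^3 = 1.10×10⁻⁵

Ksp = 1.10×10⁻⁵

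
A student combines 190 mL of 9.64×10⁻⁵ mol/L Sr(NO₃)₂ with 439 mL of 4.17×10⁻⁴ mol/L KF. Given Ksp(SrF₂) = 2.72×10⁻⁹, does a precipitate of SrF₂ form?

No

Total volume after mixing = 190 + 439 = 629 mL.
[Sr²⁺] = (9.64×10⁻⁵)(190)/629 = 2.91×10⁻⁵ mol/L
[F⁻] = (4.17×10⁻⁴)(439)/629 = 2.91×10⁻⁴ mol/L
Q = [Sr²⁺][F⁻]^2 = 2.47×10⁻¹²
Q = 2.47×10⁻¹² < Ksp = 2.72×10⁻⁹, so the solution is unsaturated and no precipitate forms.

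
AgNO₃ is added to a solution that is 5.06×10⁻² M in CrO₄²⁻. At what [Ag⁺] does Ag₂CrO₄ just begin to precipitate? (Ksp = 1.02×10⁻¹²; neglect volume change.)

Precipitation of each salt begins when its ion product equals Ksp.
Ag₂CrO₄(s) ⇌ 2 Ag⁺(aq) + CrO₄²⁻(aq)
Ksp = [Ag⁺]^2[CrO₄²⁻] = [Ag⁺]^2(5.06×10⁻²)
[Ag⁺]^2 = 1.02×10⁻¹² / (5.06×10⁻²) = 2.02×10⁻¹¹
[Ag⁺] = 4.49×10⁻⁶ M

4.49×10⁻⁶ M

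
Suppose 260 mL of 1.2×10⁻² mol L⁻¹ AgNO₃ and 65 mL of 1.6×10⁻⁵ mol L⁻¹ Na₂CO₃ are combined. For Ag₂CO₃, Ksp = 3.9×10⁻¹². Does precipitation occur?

Yes

After mixing, V = 260 mL + 65 mL = 325 mL.
[Ag⁺] = (1.2×10⁻²)(260)/325 = 9.6×10⁻³ mol L⁻¹
[CO₃²⁻] = (1.6×10⁻⁵)(65)/325 = 3.2×10⁻⁶ mol L⁻¹
Q = [Ag⁺]^2[CO₃²⁻] = 2.9×10⁻¹⁰
Q = 2.9×10⁻¹⁰ > Ksp = 3.9×10⁻¹², so the solution is supersaturated and Ag₂CO₃ precipitates.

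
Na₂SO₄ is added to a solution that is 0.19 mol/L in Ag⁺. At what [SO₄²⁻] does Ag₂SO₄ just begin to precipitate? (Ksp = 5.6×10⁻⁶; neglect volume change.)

Precipitation begins when Q = Ksp.
Ag₂SO₄(s) ⇌ 2 Ag⁺(aq) + SO₄²⁻(aq)
Ksp = [Ag⁺]^2[SO₄²⁻] = [SO₄²⁻](0.19)^2
[SO₄²⁻] = 5.6×10⁻⁶ / (0.19)^2 = 1.6×10⁻⁴
[SO₄²⁻] = 1.6×10⁻⁴ mol/L

1.6×10⁻⁴ M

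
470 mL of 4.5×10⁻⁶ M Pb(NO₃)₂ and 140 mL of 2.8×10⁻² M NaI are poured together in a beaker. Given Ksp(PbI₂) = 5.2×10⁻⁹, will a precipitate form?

The combined volume is 610 mL.
[Pb²⁺] = (4.5×10⁻⁶)(470)/610 = 3.5×10⁻⁶ M
[I⁻] = (2.8×10⁻²)(140)/610 = 6.4×10⁻³ M
Q = [Pb²⁺][I⁻]^2 = 1.4×10⁻¹⁰
Q = 1.4×10⁻¹⁰ < Ksp = 5.2×10⁻⁹, so the solution is unsaturated and no precipitate forms.

No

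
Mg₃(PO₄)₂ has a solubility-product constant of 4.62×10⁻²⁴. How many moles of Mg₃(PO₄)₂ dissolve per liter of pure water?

8.44×10⁻⁶ M

Mg₃(PO₄)₂(s) ⇌ 3 Mg²⁺(aq) + 2 PO₄³⁻(aq)
If s mol/L of Mg₃(PO₄)₂ dissolves, [Mg²⁺] = 3s and [PO₄³⁻] = 2s.
Ksp = [Mg²⁺]^3[PO₄³⁻]^2 = (3s)^3 · (2s)^2 = 108s^5
108s^5 = 4.62×10⁻²⁴  ⇒  s^5 = 4.28×10⁻²⁶
s = (4.28×10⁻²⁶)^(1/5) = 8.44×10⁻⁶ M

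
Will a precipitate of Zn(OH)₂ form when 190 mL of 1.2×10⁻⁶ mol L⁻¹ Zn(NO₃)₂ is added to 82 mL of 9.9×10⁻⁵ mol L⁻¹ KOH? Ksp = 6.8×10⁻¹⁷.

After mixing, V = 190 mL + 82 mL = 272 mL.
[Zn²⁺] = (1.2×10⁻⁶)(190)/272 = 8.4×10⁻⁷ mol L⁻¹
[OH⁻] = (9.9×10⁻⁵)(82)/272 = 3.0×10⁻⁵ mol L⁻¹
Q = [Zn²⁺][OH⁻]^2 = 7.5×10⁻¹⁶
Q = 7.5×10⁻¹⁶ > Ksp = 6.8×10⁻¹⁷, so the solution is supersaturated and Zn(OH)₂ precipitates.

Yes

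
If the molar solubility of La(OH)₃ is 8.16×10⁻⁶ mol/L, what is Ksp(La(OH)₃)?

Ksp = 1.20×10⁻¹⁹

La(OH)₃(s) ⇌ La³⁺(aq) + 3 OH⁻(aq)
Call the molar solubility s, so that [La³⁺] = s and [OH⁻] = 3s.
Ksp = [La³⁺][OH⁻]^3 = s · (3s)^3 = 27s^4
Ksp = 27 × (8.16×10⁻⁶)^4 = 1.20×10⁻¹⁹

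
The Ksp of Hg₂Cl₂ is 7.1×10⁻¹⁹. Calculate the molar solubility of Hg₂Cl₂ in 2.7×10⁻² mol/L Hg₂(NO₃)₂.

2.6×10⁻⁹ M

Hg₂Cl₂(s) ⇌ Hg₂²⁺(aq) + 2 Cl⁻(aq)
With Hg₂²⁺ already at 2.7×10⁻² mol/L and s small, take [Hg₂²⁺] ≈ 2.7×10⁻² mol/L and [Cl⁻] = 2s.
Ksp = [Hg₂²⁺][Cl⁻]^2 = (2.7×10⁻²)(2s)^2
(2s)^2 = 7.1×10⁻¹⁹ / (2.7×10⁻²) = 2.6×10⁻¹⁷
s = 2.6×10⁻⁹ mol/L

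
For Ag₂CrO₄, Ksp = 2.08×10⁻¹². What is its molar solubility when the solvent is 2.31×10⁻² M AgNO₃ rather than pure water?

3.90×10⁻⁹ M

Ag₂CrO₄(s) ⇌ 2 Ag⁺(aq) + CrO₄²⁻(aq)
Ag⁺ is already present at 2.31×10⁻² M. If s mol/L of Ag₂CrO₄ dissolves, [CrO₄²⁻] = s while [Ag⁺] ≈ 2.31×10⁻² M.
Ksp = [Ag⁺]^2[CrO₄²⁻] = (2.31×10⁻²)^2s
s = 2.08×10⁻¹² / (2.31×10⁻²)^2 = 3.90×10⁻⁹
s = 3.90×10⁻⁹ M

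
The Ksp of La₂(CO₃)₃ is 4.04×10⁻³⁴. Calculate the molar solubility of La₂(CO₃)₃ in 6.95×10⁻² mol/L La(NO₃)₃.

1.46×10⁻¹¹ M

La₂(CO₃)₃(s) ⇌ 2 La³⁺(aq) + 3 CO₃²⁻(aq)
The solution already contains La³⁺ at 6.95×10⁻² mol/L. Let s be the molar solubility of La₂(CO₃)₃.
[La³⁺] ≈ 6.95×10⁻² mol/L (common ion dominates); [CO₃²⁻] = 3s.
Ksp = [La³⁺]^2[CO₃²⁻]^3 = (6.95×10⁻²)^2(3s)^3
(3s)^3 = 4.04×10⁻³⁴ / (6.95×10⁻²)^2 = 8.36×10⁻³²
s = 1.46×10⁻¹¹ mol/L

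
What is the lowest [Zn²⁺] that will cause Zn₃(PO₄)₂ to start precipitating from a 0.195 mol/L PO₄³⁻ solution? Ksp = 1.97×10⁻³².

Precipitation begins when Q = Ksp.
Zn₃(PO₄)₂(s) ⇌ 3 Zn²⁺(aq) + 2 PO₄³⁻(aq)
Ksp = [Zn²⁺]^3[PO₄³⁻]^2 = [Zn²⁺]^3(0.195)^2
[Zn²⁺]^3 = 1.97×10⁻³² / (0.195)^2 = 5.18×10⁻³¹
[Zn²⁺] = 8.03×10⁻¹¹ mol/L

8.03×10⁻¹¹ M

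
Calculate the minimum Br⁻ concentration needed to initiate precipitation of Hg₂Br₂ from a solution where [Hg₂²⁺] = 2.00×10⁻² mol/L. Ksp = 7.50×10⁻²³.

6.12×10⁻¹¹ M

The threshold for precipitation is Q = Ksp.
Hg₂Br₂(s) ⇌ Hg₂²⁺(aq) + 2 Br⁻(aq)
Ksp = [Hg₂²⁺][Br⁻]^2 = [Br⁻]^2(2.00×10⁻²)
[Br⁻]^2 = 7.50×10⁻²³ / (2.00×10⁻²) = 3.75×10⁻²¹
[Br⁻] = 6.12×10⁻¹¹ mol/L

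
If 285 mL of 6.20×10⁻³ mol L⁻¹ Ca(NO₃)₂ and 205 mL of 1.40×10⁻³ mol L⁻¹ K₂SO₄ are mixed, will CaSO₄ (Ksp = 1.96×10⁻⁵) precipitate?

No

Total volume after mixing = 285 + 205 = 490 mL.
[Ca²⁺] = (6.20×10⁻³)(285)/490 = 3.61×10⁻³ mol L⁻¹
[SO₄²⁻] = (1.40×10⁻³)(205)/490 = 5.86×10⁻⁴ mol L⁻¹
Q = [Ca²⁺][SO₄²⁻] = 2.11×10⁻⁶
Q < Ksp (2.11×10⁻⁶ vs 1.96×10⁻⁵); the solution remains unsaturated and no precipitate forms.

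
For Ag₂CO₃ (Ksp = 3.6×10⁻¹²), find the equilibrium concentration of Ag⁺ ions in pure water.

1.9×10⁻⁴ M

Ag₂CO₃(s) ⇌ 2 Ag⁺(aq) + CO₃²⁻(aq)
If s mol/L of Ag₂CO₃ dissolves, [Ag⁺] = 2s and [CO₃²⁻] = s.
Ksp = [Ag⁺]^2[CO₃²⁻] = (2s)^2 · s = 4s^3 = 3.6×10⁻¹²
s = 9.7×10⁻⁵ mol/L
[Ag⁺] = 2s = 1.9×10⁻⁴ mol/L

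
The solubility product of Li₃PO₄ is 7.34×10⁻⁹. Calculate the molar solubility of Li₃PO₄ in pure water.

4.06×10⁻³ M

Li₃PO₄(s) ⇌ 3 Li⁺(aq) + PO₄³⁻(aq)
Let s be the molar solubility. Then [Li⁺] = 3s and [PO₄³⁻] = s.
Ksp = [Li⁺]^3[PO₄³⁻] = (3s)^3 · s = 27s^4
27s^4 = 7.34×10⁻⁹  ⇒  s^4 = 2.72×10⁻¹⁰
Taking the 4th root, s = 4.06×10⁻³ M.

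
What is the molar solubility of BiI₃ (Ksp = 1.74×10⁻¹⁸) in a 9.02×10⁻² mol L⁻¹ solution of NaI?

2.37×10⁻¹⁵ M

BiI₃(s) ⇌ Bi³⁺(aq) + 3 I⁻(aq)
With I⁻ already at 9.02×10⁻² mol L⁻¹ and s small, take [I⁻] ≈ 9.02×10⁻² mol L⁻¹ and [Bi³⁺] = s.
Ksp = [Bi³⁺][I⁻]^3 = s(9.02×10⁻²)^3
s = 1.74×10⁻¹⁸ / (9.02×10⁻²)^3 = 2.37×10⁻¹⁵
s = 2.37×10⁻¹⁵ mol L⁻¹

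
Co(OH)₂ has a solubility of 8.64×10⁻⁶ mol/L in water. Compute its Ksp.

Co(OH)₂(s) ⇌ Co²⁺(aq) + 2 OH⁻(aq)
Let s be the molar solubility. Then [Co²⁺] = s and [OH⁻] = 2s.
Ksp = [Co²⁺][OH⁻]^2 = s · (2s)^2 = 4s^3
Ksp = 4 × (8.64×10⁻⁶)^3 = 2.58×10⁻¹⁵

Ksp = 2.58×10⁻¹⁵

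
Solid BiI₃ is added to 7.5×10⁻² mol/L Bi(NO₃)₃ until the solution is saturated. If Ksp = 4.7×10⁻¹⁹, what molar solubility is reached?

BiI₃(s) ⇌ Bi³⁺(aq) + 3 I⁻(aq)
With Bi³⁺ already at 7.5×10⁻² mol/L and s small, take [Bi³⁺] ≈ 7.5×10⁻² mol/L and [I⁻] = 3s.
Ksp = [Bi³⁺][I⁻]^3 = (7.5×10⁻²)(3s)^3
(3s)^3 = 4.7×10⁻¹⁹ / (7.5×10⁻²) = 6.3×10⁻¹⁸
s = 6.1×10⁻⁷ mol/L

6.1×10⁻⁷ M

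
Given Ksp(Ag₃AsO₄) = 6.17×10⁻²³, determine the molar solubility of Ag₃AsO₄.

1.23×10⁻⁶ M

Ag₃AsO₄(s) ⇌ 3 Ag⁺(aq) + AsO₄³⁻(aq)
Let s be the molar solubility. Then [Ag⁺] = 3s and [AsO₄³⁻] = s.
Ksp = [Ag⁺]^3[AsO₄³⁻] = (3s)^3 · s = 27s^4
27s^4 = 6.17×10⁻²³  ⇒  s^4 = 2.29×10⁻²⁴
Taking the 4th root, s = 1.23×10⁻⁶ mol L⁻¹.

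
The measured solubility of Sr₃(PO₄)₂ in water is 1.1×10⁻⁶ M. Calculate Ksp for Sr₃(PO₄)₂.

Ksp = 1.7×10⁻²⁸

Sr₃(PO₄)₂(s) ⇌ 3 Sr²⁺(aq) + 2 PO₄³⁻(aq)
Let s be the molar solubility. Then [Sr²⁺] = 3s and [PO₄³⁻] = 2s.
Ksp = [Sr²⁺]^3[PO₄³⁻]^2 = (3s)^3 · (2s)^2 = 108s^5
Ksp = 108 × (1.1×10⁻⁶)^5 = 1.7×10⁻²⁸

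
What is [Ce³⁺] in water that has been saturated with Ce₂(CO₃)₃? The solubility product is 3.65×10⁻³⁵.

Ce₂(CO₃)₃(s) ⇌ 2 Ce³⁺(aq) + 3 CO₃²⁻(aq)
With molar solubility s: [Ce³⁺] = 2s, [CO₃²⁻] = 3s.
Ksp = [Ce³⁺]^2[CO₃²⁻]^3 = (2s)^2 · (3s)^3 = 108s^5 = 3.65×10⁻³⁵
s = 5.08×10⁻⁸ mol L⁻¹
[Ce³⁺] = 2s = 1.02×10⁻⁷ mol L⁻¹

1.02×10⁻⁷ M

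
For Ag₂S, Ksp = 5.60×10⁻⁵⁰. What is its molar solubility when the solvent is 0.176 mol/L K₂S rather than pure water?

2.82×10⁻²⁵ M

Ag₂S(s) ⇌ 2 Ag⁺(aq) + S²⁻(aq)
The solution already contains S²⁻ at 0.176 mol/L. Let s be the molar solubility of Ag₂S.
[S²⁻] ≈ 0.176 mol/L (common ion dominates); [Ag⁺] = 2s.
Ksp = [Ag⁺]^2[S²⁻] = (2s)^2(0.176)
(2s)^2 = 5.60×10⁻⁵⁰ / (0.176) = 3.18×10⁻⁴⁹
s = 2.82×10⁻²⁵ mol/L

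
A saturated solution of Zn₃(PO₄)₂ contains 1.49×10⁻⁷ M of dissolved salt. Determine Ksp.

Zn₃(PO₄)₂(s) ⇌ 3 Zn²⁺(aq) + 2 PO₄³⁻(aq)
If s mol/L of Zn₃(PO₄)₂ dissolves, [Zn²⁺] = 3s and [PO₄³⁻] = 2s.
Ksp = [Zn²⁺]^3[PO₄³⁻]^2 = (3s)^3 · (2s)^2 = 108s^5
Ksp = 108 × (1.49×10⁻⁷)^5 = 7.93×10⁻³³

Ksp = 7.93×10⁻³³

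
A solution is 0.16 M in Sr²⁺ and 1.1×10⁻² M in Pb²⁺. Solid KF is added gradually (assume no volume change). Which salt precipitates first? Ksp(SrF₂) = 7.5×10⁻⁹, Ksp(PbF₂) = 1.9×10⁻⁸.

SrF₂

The threshold for precipitation is Q = Ksp.
For SrF₂: [F⁻] = (Ksp/[Sr²⁺])^(1/2) = 2.2×10⁻⁴ M
For PbF₂: [F⁻] = (Ksp/[Pb²⁺])^(1/2) = 1.3×10⁻³ M
The smaller threshold [F⁻] is reached first, so SrF₂ precipitates first.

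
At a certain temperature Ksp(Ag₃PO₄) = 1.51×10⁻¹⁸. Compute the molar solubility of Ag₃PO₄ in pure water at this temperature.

Ag₃PO₄(s) ⇌ 3 Ag⁺(aq) + PO₄³⁻(aq)
If s mol/L of Ag₃PO₄ dissolves, [Ag⁺] = 3s and [PO₄³⁻] = s.
Ksp = [Ag⁺]^3[PO₄³⁻] = (3s)^3 · s = 27s^4
27s^4 = 1.51×10⁻¹⁸  ⇒  s^4 = 5.59×10⁻²⁰
s = 1.54×10⁻⁵ mol L⁻¹

1.54×10⁻⁵ M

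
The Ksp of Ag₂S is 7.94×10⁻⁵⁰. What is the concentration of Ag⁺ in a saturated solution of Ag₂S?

Ag₂S(s) ⇌ 2 Ag⁺(aq) + S²⁻(aq)
Let s be the molar solubility. Then [Ag⁺] = 2s and [S²⁻] = s.
Ksp = [Ag⁺]^2[S²⁻] = (2s)^2 · s = 4s^3 = 7.94×10⁻⁵⁰
s = 2.71×10⁻¹⁷ mol L⁻¹
[Ag⁺] = 2s = 5.42×10⁻¹⁷ mol L⁻¹

5.42×10⁻¹⁷ M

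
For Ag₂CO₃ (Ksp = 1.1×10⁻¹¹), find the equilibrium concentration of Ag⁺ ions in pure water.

Ag₂CO₃(s) ⇌ 2 Ag⁺(aq) + CO₃²⁻(aq)
If s mol/L of Ag₂CO₃ dissolves, [Ag⁺] = 2s and [CO₃²⁻] = s.
Ksp = [Ag⁺]^2[CO₃²⁻] = (2s)^2 · s = 4s^3 = 1.1×10⁻¹¹
s = 1.4×10⁻⁴ mol/L
[Ag⁺] = 2s = 2.8×10⁻⁴ mol/L

2.8×10⁻⁴ M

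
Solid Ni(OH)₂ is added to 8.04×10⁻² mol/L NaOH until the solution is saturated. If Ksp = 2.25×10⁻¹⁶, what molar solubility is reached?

3.48×10⁻¹⁴ M

Ni(OH)₂(s) ⇌ Ni²⁺(aq) + 2 OH⁻(aq)
OH⁻ is already present at 8.04×10⁻² mol/L. If s mol/L of Ni(OH)₂ dissolves, [Ni²⁺] = s while [OH⁻] ≈ 8.04×10⁻² mol/L.
Ksp = [Ni²⁺][OH⁻]^2 = s(8.04×10⁻²)^2
s = 2.25×10⁻¹⁶ / (8.04×10⁻²)^2 = 3.48×10⁻¹⁴
s = 3.48×10⁻¹⁴ mol/L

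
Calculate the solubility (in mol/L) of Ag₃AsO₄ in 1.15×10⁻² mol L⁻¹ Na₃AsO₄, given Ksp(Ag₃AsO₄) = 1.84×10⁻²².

8.40×10⁻⁸ M

Ag₃AsO₄(s) ⇌ 3 Ag⁺(aq) + AsO₄³⁻(aq)
AsO₄³⁻ is already present at 1.15×10⁻² mol L⁻¹. If s mol/L of Ag₃AsO₄ dissolves, [Ag⁺] = 3s while [AsO₄³⁻] ≈ 1.15×10⁻² mol L⁻¹.
Ksp = [Ag⁺]^3[AsO₄³⁻] = (3s)^3(1.15×10⁻²)
(3s)^3 = 1.84×10⁻²² / (1.15×10⁻²) = 1.60×10⁻²⁰
s = 8.40×10⁻⁸ mol L⁻¹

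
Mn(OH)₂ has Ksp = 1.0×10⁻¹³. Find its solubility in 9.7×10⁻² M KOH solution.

1.1×10⁻¹¹ M

Mn(OH)₂(s) ⇌ Mn²⁺(aq) + 2 OH⁻(aq)
With OH⁻ already at 9.7×10⁻² M and s small, take [OH⁻] ≈ 9.7×10⁻² M and [Mn²⁺] = s.
Ksp = [Mn²⁺][OH⁻]^2 = s(9.7×10⁻²)^2
s = 1.0×10⁻¹³ / (9.7×10⁻²)^2 = 1.1×10⁻¹¹
s = 1.1×10⁻¹¹ M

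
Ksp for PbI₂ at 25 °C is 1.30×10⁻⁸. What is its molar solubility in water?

1.48×10⁻³ M

PbI₂(s) ⇌ Pb²⁺(aq) + 2 I⁻(aq)
With molar solubility s: [Pb²⁺] = s, [I⁻] = 2s.
Ksp = [Pb²⁺][I⁻]^2 = s · (2s)^2 = 4s^3
4s^3 = 1.30×10⁻⁸  ⇒  s^3 = 3.25×10⁻⁹
s = 1.48×10⁻³ mol L⁻¹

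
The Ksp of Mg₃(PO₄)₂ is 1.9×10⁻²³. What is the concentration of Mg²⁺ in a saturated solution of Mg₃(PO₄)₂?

Mg₃(PO₄)₂(s) ⇌ 3 Mg²⁺(aq) + 2 PO₄³⁻(aq)
For each mole of Mg₃(PO₄)₂ that dissolves per liter, [Mg²⁺] = 3s and [PO₄³⁻] = 2s; let s denote this solubility.
Ksp = [Mg²⁺]^3[PO₄³⁻]^2 = (3s)^3 · (2s)^2 = 108s^5 = 1.9×10⁻²³
s = 1.1×10⁻⁵ M
[Mg²⁺] = 3s = 3.4×10⁻⁵ M

3.4×10⁻⁵ M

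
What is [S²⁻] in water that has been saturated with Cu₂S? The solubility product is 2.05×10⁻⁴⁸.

Cu₂S(s) ⇌ 2 Cu⁺(aq) + S²⁻(aq)
Call the molar solubility s, so that [Cu⁺] = 2s and [S²⁻] = s.
Ksp = [Cu⁺]^2[S²⁻] = (2s)^2 · s = 4s^3 = 2.05×10⁻⁴⁸
s = 8.00×10⁻¹⁷ mol/L
[S²⁻] = s = 8.00×10⁻¹⁷ mol/L

8.00×10⁻¹⁷ M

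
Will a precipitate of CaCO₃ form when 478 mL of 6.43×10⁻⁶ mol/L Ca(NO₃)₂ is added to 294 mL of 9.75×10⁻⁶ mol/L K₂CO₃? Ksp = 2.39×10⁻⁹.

After mixing, V = 478 mL + 294 mL = 772 mL.
[Ca²⁺] = (6.43×10⁻⁶)(478)/772 = 3.98×10⁻⁶ mol/L
[CO₃²⁻] = (9.75×10⁻⁶)(294)/772 = 3.71×10⁻⁶ mol/L
Q = [Ca²⁺][CO₃²⁻] = 1.48×10⁻¹¹
Q = 1.48×10⁻¹¹ < Ksp = 2.39×10⁻⁹, so the solution is unsaturated and no precipitate forms.

No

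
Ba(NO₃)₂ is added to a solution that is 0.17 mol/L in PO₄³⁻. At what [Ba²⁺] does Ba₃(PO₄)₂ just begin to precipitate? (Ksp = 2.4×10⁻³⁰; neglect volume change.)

Precipitation begins when Q = Ksp.
Ba₃(PO₄)₂(s) ⇌ 3 Ba²⁺(aq) + 2 PO₄³⁻(aq)
Ksp = [Ba²⁺]^3[PO₄³⁻]^2 = [Ba²⁺]^3(0.17)^2
[Ba²⁺]^3 = 2.4×10⁻³⁰ / (0.17)^2 = 8.3×10⁻²⁹
[Ba²⁺] = 4.4×10⁻¹⁰ mol/L

4.4×10⁻¹⁰ M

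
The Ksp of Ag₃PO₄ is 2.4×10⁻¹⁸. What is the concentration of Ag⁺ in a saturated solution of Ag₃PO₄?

Ag₃PO₄(s) ⇌ 3 Ag⁺(aq) + PO₄³⁻(aq)
Let s be the molar solubility. Then [Ag⁺] = 3s and [PO₄³⁻] = s.
Ksp = [Ag⁺]^3[PO₄³⁻] = (3s)^3 · s = 27s^4 = 2.4×10⁻¹⁸
s = 1.7×10⁻⁵ M
[Ag⁺] = 3s = 5.2×10⁻⁵ M

5.2×10⁻⁵ M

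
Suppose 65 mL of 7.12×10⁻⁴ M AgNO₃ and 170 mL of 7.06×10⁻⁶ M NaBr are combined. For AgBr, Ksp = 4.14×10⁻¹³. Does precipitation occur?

Yes

After mixing, V = 65 mL + 170 mL = 235 mL.
[Ag⁺] = (7.12×10⁻⁴)(65)/235 = 1.97×10⁻⁴ M
[Br⁻] = (7.06×10⁻⁶)(170)/235 = 5.11×10⁻⁶ M
Q = [Ag⁺][Br⁻] = 1.01×10⁻⁹
Since Q (1.01×10⁻⁹) exceeds Ksp (4.14×10⁻¹³), AgBr will precipitate.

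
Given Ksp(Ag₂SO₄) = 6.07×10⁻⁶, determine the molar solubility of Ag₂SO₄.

1.15×10⁻² M

Ag₂SO₄(s) ⇌ 2 Ag⁺(aq) + SO₄²⁻(aq)
Let s be the molar solubility. Then [Ag⁺] = 2s and [SO₄²⁻] = s.
Ksp = [Ag⁺]^2[SO₄²⁻] = (2s)^2 · s = 4s^3
4s^3 = 6.07×10⁻⁶  ⇒  s^3 = 1.52×10⁻⁶
s = 1.15×10⁻² M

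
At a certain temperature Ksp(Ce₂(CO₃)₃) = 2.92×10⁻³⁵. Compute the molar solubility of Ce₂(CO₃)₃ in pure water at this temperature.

Ce₂(CO₃)₃(s) ⇌ 2 Ce³⁺(aq) + 3 CO₃²⁻(aq)
Call the molar solubility s, so that [Ce³⁺] = 2s and [CO₃²⁻] = 3s.
Ksp = [Ce³⁺]^2[CO₃²⁻]^3 = (2s)^2 · (3s)^3 = 108s^5
108s^5 = 2.92×10⁻³⁵  ⇒  s^5 = 2.70×10⁻³⁷
s = 4.86×10⁻⁸ mol L⁻¹

4.86×10⁻⁸ M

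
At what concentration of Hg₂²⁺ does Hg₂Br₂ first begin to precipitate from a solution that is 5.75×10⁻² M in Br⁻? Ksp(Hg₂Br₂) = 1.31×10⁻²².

3.96×10⁻²⁰ M

Each salt precipitates once Q = Ksp for that salt.
Hg₂Br₂(s) ⇌ Hg₂²⁺(aq) + 2 Br⁻(aq)
Ksp = [Hg₂²⁺][Br⁻]^2 = [Hg₂²⁺](5.75×10⁻²)^2
[Hg₂²⁺] = 1.31×10⁻²² / (5.75×10⁻²)^2 = 3.96×10⁻²⁰
[Hg₂²⁺] = 3.96×10⁻²⁰ M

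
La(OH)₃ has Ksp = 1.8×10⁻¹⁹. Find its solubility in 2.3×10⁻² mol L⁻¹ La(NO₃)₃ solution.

6.6×10⁻⁷ M

La(OH)₃(s) ⇌ La³⁺(aq) + 3 OH⁻(aq)
The solution already contains La³⁺ at 2.3×10⁻² mol L⁻¹. Let s be the molar solubility of La(OH)₃.
[La³⁺] ≈ 2.3×10⁻² mol L⁻¹ (common ion dominates); [OH⁻] = 3s.
Ksp = [La³⁺][OH⁻]^3 = (2.3×10⁻²)(3s)^3
(3s)^3 = 1.8×10⁻¹⁹ / (2.3×10⁻²) = 7.8×10⁻¹⁸
s = 6.6×10⁻⁷ mol L⁻¹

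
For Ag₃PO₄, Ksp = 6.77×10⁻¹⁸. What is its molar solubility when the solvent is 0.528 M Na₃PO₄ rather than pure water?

7.80×10⁻⁷ M

Ag₃PO₄(s) ⇌ 3 Ag⁺(aq) + PO₄³⁻(aq)
PO₄³⁻ is already present at 0.528 M. If s mol/L of Ag₃PO₄ dissolves, [Ag⁺] = 3s while [PO₄³⁻] ≈ 0.528 M.
Ksp = [Ag⁺]^3[PO₄³⁻] = (3s)^3(0.528)
(3s)^3 = 6.77×10⁻¹⁸ / (0.528) = 1.28×10⁻¹⁷
s = 7.80×10⁻⁷ M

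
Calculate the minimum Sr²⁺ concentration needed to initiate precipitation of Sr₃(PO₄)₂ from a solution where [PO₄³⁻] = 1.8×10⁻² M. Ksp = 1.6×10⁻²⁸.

A salt starts to precipitate once the ion product Q reaches its Ksp.
Sr₃(PO₄)₂(s) ⇌ 3 Sr²⁺(aq) + 2 PO₄³⁻(aq)
Ksp = [Sr²⁺]^3[PO₄³⁻]^2 = [Sr²⁺]^3(1.8×10⁻²)^2
[Sr²⁺]^3 = 1.6×10⁻²⁸ / (1.8×10⁻²)^2 = 4.9×10⁻²⁵
[Sr²⁺] = 7.9×10⁻⁹ M

7.9×10⁻⁹ M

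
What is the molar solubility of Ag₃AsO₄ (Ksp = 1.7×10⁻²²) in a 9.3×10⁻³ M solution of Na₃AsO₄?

8.8×10⁻⁸ M

Ag₃AsO₄(s) ⇌ 3 Ag⁺(aq) + AsO₄³⁻(aq)
AsO₄³⁻ is already present at 9.3×10⁻³ M. If s mol/L of Ag₃AsO₄ dissolves, [Ag⁺] = 3s while [AsO₄³⁻] ≈ 9.3×10⁻³ M.
Ksp = [Ag⁺]^3[AsO₄³⁻] = (3s)^3(9.3×10⁻³)
(3s)^3 = 1.7×10⁻²² / (9.3×10⁻³) = 1.8×10⁻²⁰
s = 8.8×10⁻⁸ M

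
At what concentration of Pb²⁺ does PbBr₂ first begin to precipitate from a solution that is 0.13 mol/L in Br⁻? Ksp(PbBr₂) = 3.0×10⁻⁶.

1.8×10⁻⁴ M

Each salt precipitates once Q = Ksp for that salt.
PbBr₂(s) ⇌ Pb²⁺(aq) + 2 Br⁻(aq)
Ksp = [Pb²⁺][Br⁻]^2 = [Pb²⁺](0.13)^2
[Pb²⁺] = 3.0×10⁻⁶ / (0.13)^2 = 1.8×10⁻⁴
[Pb²⁺] = 1.8×10⁻⁴ mol/L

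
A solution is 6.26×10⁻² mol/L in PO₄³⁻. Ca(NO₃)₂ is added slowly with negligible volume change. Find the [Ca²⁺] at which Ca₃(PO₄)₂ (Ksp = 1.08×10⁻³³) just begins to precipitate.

A salt starts to precipitate once the ion product Q reaches its Ksp.
Ca₃(PO₄)₂(s) ⇌ 3 Ca²⁺(aq) + 2 PO₄³⁻(aq)
Ksp = [Ca²⁺]^3[PO₄³⁻]^2 = [Ca²⁺]^3(6.26×10⁻²)^2
[Ca²⁺]^3 = 1.08×10⁻³³ / (6.26×10⁻²)^2 = 2.76×10⁻³¹
[Ca²⁺] = 6.51×10⁻¹¹ mol/L

6.51×10⁻¹¹ M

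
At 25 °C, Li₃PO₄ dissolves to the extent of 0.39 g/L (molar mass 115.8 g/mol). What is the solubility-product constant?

s = (0.39 g L⁻¹)/(115.8 g mol⁻¹) = 3.368×10⁻³ M
Li₃PO₄(s) ⇌ 3 Li⁺(aq) + PO₄³⁻(aq)
Call the molar solubility s, so that [Li⁺] = 3s and [PO₄³⁻] = s.
Ksp = [Li⁺]^3[PO₄³⁻] = (3s)^3 · s = 27s^4
Ksp = 27 × (3.368×10⁻³)^4 = 3.5×10⁻⁹

Ksp = 3.5×10⁻⁹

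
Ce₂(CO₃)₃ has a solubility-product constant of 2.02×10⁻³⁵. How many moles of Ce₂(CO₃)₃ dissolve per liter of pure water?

Ce₂(CO₃)₃(s) ⇌ 2 Ce³⁺(aq) + 3 CO₃²⁻(aq)
For each mole of Ce₂(CO₃)₃ that dissolves per liter, [Ce³⁺] = 2s and [CO₃²⁻] = 3s; let s denote this solubility.
Ksp = [Ce³⁺]^2[CO₃²⁻]^3 = (2s)^2 · (3s)^3 = 108s^5
108s^5 = 2.02×10⁻³⁵  ⇒  s^5 = 1.87×10⁻³⁷
Taking the 5th root, s = 4.51×10⁻⁸ mol L⁻¹.

4.51×10⁻⁸ M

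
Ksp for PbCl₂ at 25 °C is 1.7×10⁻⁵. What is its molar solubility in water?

1.6×10⁻² M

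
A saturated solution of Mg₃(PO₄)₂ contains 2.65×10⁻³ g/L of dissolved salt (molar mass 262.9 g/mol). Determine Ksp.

Molar solubility s = (2.65×10⁻³ g/L) / (262.9 g/mol) = 1.0080×10⁻⁵ mol/L
Mg₃(PO₄)₂(s) ⇌ 3 Mg²⁺(aq) + 2 PO₄³⁻(aq)
Call the molar solubility s, so that [Mg²⁺] = 3s and [PO₄³⁻] = 2s.
Ksp = [Mg²⁺]^3[PO₄³⁻]^2 = (3s)^3 · (2s)^2 = 108s^5
Ksp = 108 × (1.0080×10⁻⁵)^5 = 1.12×10⁻²³

Ksp = 1.12×10⁻²³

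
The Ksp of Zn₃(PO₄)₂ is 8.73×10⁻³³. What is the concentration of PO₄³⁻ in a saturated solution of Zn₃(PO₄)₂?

3.04×10⁻⁷ M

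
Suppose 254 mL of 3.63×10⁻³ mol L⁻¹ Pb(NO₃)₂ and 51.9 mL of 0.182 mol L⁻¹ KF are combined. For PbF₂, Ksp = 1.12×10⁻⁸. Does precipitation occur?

Total volume after mixing = 254 + 51.9 = 305.9 mL.
[Pb²⁺] = (3.63×10⁻³)(254)/305.9 = 3.01×10⁻³ mol L⁻¹
[F⁻] = (0.182)(51.9)/305.9 = 3.09×10⁻² mol L⁻¹
Q = [Pb²⁺][F⁻]^2 = 2.87×10⁻⁶
Q = 2.87×10⁻⁶ > Ksp = 1.12×10⁻⁸, so the solution is supersaturated and PbF₂ precipitates.

Yes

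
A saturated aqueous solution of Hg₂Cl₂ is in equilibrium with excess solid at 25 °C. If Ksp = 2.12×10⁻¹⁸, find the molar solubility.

8.09×10⁻⁷ M

Hg₂Cl₂(s) ⇌ Hg₂²⁺(aq) + 2 Cl⁻(aq)
With molar solubility s: [Hg₂²⁺] = s, [Cl⁻] = 2s.
Ksp = [Hg₂²⁺][Cl⁻]^2 = s · (2s)^2 = 4s^3
4s^3 = 2.12×10⁻¹⁸  ⇒  s^3 = 5.30×10⁻¹⁹
s = (5.30×10⁻¹⁹)^(1/3) = 8.09×10⁻⁷ mol/L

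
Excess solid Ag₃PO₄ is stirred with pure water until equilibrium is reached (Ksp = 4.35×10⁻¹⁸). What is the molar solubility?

2.00×10⁻⁵ M

Ag₃PO₄(s) ⇌ 3 Ag⁺(aq) + PO₄³⁻(aq)
With molar solubility s: [Ag⁺] = 3s, [PO₄³⁻] = s.
Ksp = [Ag⁺]^3[PO₄³⁻] = (3s)^3 · s = 27s^4
27s^4 = 4.35×10⁻¹⁸  ⇒  s^4 = 1.61×10⁻¹⁹
Taking the 4th root, s = 2.00×10⁻⁵ mol/L.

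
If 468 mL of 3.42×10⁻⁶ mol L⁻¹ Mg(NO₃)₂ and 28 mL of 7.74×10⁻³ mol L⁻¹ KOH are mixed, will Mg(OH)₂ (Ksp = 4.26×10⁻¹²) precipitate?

No

The combined volume is 496 mL.
[Mg²⁺] = (3.42×10⁻⁶)(468)/496 = 3.23×10⁻⁶ mol L⁻¹
[OH⁻] = (7.74×10⁻³)(28)/496 = 4.37×10⁻⁴ mol L⁻¹
Q = [Mg²⁺][OH⁻]^2 = 6.16×10⁻¹³
Since Q (6.16×10⁻¹³) is less than Ksp (4.26×10⁻¹²), no Mg(OH)₂ precipitates.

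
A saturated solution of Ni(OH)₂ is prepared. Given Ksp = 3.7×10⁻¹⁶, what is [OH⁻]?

9.0×10⁻⁶ M

Ni(OH)₂(s) ⇌ Ni²⁺(aq) + 2 OH⁻(aq)
With molar solubility s: [Ni²⁺] = s, [OH⁻] = 2s.
Ksp = [Ni²⁺][OH⁻]^2 = s · (2s)^2 = 4s^3 = 3.7×10⁻¹⁶
s = 4.5×10⁻⁶ M
[OH⁻] = 2s = 9.0×10⁻⁶ M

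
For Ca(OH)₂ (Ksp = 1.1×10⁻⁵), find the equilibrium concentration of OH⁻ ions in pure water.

Ca(OH)₂(s) ⇌ Ca²⁺(aq) + 2 OH⁻(aq)
For each mole of Ca(OH)₂ that dissolves per liter, [Ca²⁺] = s and [OH⁻] = 2s; let s denote this solubility.
Ksp = [Ca²⁺][OH⁻]^2 = s · (2s)^2 = 4s^3 = 1.1×10⁻⁵
s = 1.4×10⁻² mol L⁻¹
[OH⁻] = 2s = 2.8×10⁻² mol L⁻¹

2.8×10⁻² M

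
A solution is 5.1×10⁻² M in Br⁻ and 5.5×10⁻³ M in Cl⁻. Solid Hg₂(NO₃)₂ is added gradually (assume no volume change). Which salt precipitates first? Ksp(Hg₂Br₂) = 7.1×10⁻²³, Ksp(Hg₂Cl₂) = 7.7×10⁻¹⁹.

Hg₂Br₂

Precipitation begins when Q = Ksp.
For Hg₂Br₂: [Hg₂²⁺] = (Ksp/[Br⁻]^2) = 2.7×10⁻²⁰ M
For Hg₂Cl₂: [Hg₂²⁺] = (Ksp/[Cl⁻]^2) = 2.5×10⁻¹⁴ M
Since Hg₂Br₂ needs less Hg₂²⁺ to reach saturation, it precipitates first.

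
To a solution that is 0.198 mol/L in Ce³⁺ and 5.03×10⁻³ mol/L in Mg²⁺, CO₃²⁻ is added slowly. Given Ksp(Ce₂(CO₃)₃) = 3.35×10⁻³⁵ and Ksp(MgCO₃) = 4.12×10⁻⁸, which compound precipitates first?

Ce₂(CO₃)₃

Precipitation begins when Q = Ksp.
For Ce₂(CO₃)₃: [CO₃²⁻] = (Ksp/[Ce³⁺]^2)^(1/3) = 9.49×10⁻¹² mol/L
For MgCO₃: [CO₃²⁻] = (Ksp/[Mg²⁺]) = 8.19×10⁻⁶ mol/L
The smaller threshold [CO₃²⁻] is reached first, so Ce₂(CO₃)₃ precipitates first.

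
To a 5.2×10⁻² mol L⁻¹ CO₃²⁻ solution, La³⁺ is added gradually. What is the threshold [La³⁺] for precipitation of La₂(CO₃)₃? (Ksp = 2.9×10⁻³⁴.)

1.4×10⁻¹⁵ M

Precipitation begins when Q = Ksp.
La₂(CO₃)₃(s) ⇌ 2 La³⁺(aq) + 3 CO₃²⁻(aq)
Ksp = [La³⁺]^2[CO₃²⁻]^3 = [La³⁺]^2(5.2×10⁻²)^3
[La³⁺]^2 = 2.9×10⁻³⁴ / (5.2×10⁻²)^3 = 2.1×10⁻³⁰
[La³⁺] = 1.4×10⁻¹⁵ mol L⁻¹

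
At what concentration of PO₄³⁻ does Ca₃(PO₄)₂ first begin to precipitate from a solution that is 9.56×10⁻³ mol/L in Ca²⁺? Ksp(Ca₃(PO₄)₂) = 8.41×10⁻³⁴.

Precipitation of each salt begins when its ion product equals Ksp.
Ca₃(PO₄)₂(s) ⇌ 3 Ca²⁺(aq) + 2 PO₄³⁻(aq)
Ksp = [Ca²⁺]^3[PO₄³⁻]^2 = [PO₄³⁻]^2(9.56×10⁻³)^3
[PO₄³⁻]^2 = 8.41×10⁻³⁴ / (9.56×10⁻³)^3 = 9.63×10⁻²⁸
[PO₄³⁻] = 3.10×10⁻¹⁴ mol/L

3.10×10⁻¹⁴ M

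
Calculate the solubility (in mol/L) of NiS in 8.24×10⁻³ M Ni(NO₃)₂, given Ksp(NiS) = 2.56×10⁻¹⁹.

3.11×10⁻¹⁷ M

NiS(s) ⇌ Ni²⁺(aq) + S²⁻(aq)
The solution already contains Ni²⁺ at 8.24×10⁻³ M. Let s be the molar solubility of NiS.
[Ni²⁺] ≈ 8.24×10⁻³ M (common ion dominates); [S²⁻] = s.
Ksp = [Ni²⁺][S²⁻] = (8.24×10⁻³)s
s = 2.56×10⁻¹⁹ / (8.24×10⁻³) = 3.11×10⁻¹⁷
s = 3.11×10⁻¹⁷ M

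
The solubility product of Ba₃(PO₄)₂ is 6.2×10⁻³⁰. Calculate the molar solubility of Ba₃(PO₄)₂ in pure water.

Ba₃(PO₄)₂(s) ⇌ 3 Ba²⁺(aq) + 2 PO₄³⁻(aq)
Let s be the molar solubility. Then [Ba²⁺] = 3s and [PO₄³⁻] = 2s.
Ksp = [Ba²⁺]^3[PO₄³⁻]^2 = (3s)^3 · (2s)^2 = 108s^5
108s^5 = 6.2×10⁻³⁰  ⇒  s^5 = 5.7×10⁻³²
Taking the 5th root, s = 5.6×10⁻⁷ M.

5.6×10⁻⁷ M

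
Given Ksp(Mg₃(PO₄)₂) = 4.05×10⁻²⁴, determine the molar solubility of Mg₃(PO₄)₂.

8.22×10⁻⁶ M

Mg₃(PO₄)₂(s) ⇌ 3 Mg²⁺(aq) + 2 PO₄³⁻(aq)
If s mol/L of Mg₃(PO₄)₂ dissolves, [Mg²⁺] = 3s and [PO₄³⁻] = 2s.
Ksp = [Mg²⁺]^3[PO₄³⁻]^2 = (3s)^3 · (2s)^2 = 108s^5
108s^5 = 4.05×10⁻²⁴  ⇒  s^5 = 3.75×10⁻²⁶
s = (3.75×10⁻²⁶)^(1/5) = 8.22×10⁻⁶ mol L⁻¹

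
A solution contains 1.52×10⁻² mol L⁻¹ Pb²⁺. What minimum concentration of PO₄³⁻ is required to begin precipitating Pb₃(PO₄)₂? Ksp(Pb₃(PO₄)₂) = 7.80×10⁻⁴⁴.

1.49×10⁻¹⁹ M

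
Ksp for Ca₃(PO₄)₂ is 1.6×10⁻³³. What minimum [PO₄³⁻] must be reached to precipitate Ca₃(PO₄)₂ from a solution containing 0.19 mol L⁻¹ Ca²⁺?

A salt starts to precipitate once the ion product Q reaches its Ksp.
Ca₃(PO₄)₂(s) ⇌ 3 Ca²⁺(aq) + 2 PO₄³⁻(aq)
Ksp = [Ca²⁺]^3[PO₄³⁻]^2 = [PO₄³⁻]^2(0.19)^3
[PO₄³⁻]^2 = 1.6×10⁻³³ / (0.19)^3 = 2.3×10⁻³¹
[PO₄³⁻] = 4.8×10⁻¹⁶ mol L⁻¹

4.8×10⁻¹⁶ M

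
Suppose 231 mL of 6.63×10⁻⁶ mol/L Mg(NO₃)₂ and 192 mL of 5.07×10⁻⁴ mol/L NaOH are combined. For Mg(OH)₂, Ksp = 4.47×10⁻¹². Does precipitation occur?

Total volume after mixing = 231 + 192 = 423 mL.
[Mg²⁺] = (6.63×10⁻⁶)(231)/423 = 3.62×10⁻⁶ mol/L
[OH⁻] = (5.07×10⁻⁴)(192)/423 = 2.30×10⁻⁴ mol/L
Q = [Mg²⁺][OH⁻]^2 = 1.92×10⁻¹³
Q < Ksp (1.92×10⁻¹³ vs 4.47×10⁻¹²); the solution remains unsaturated and no precipitate forms.

No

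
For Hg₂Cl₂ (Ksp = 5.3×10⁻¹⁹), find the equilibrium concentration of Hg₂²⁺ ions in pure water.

5.1×10⁻⁷ M

Hg₂Cl₂(s) ⇌ Hg₂²⁺(aq) + 2 Cl⁻(aq)
If s mol/L of Hg₂Cl₂ dissolves, [Hg₂²⁺] = s and [Cl⁻] = 2s.
Ksp = [Hg₂²⁺][Cl⁻]^2 = s · (2s)^2 = 4s^3 = 5.3×10⁻¹⁹
s = 5.1×10⁻⁷ mol/L
[Hg₂²⁺] = s = 5.1×10⁻⁷ mol/L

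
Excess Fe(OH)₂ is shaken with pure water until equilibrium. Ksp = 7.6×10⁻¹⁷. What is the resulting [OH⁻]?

Fe(OH)₂(s) ⇌ Fe²⁺(aq) + 2 OH⁻(aq)
If s mol/L of Fe(OH)₂ dissolves, [Fe²⁺] = s and [OH⁻] = 2s.
Ksp = [Fe²⁺][OH⁻]^2 = s · (2s)^2 = 4s^3 = 7.6×10⁻¹⁷
s = 2.7×10⁻⁶ mol L⁻¹
[OH⁻] = 2s = 5.3×10⁻⁶ mol L⁻¹

5.3×10⁻⁶ M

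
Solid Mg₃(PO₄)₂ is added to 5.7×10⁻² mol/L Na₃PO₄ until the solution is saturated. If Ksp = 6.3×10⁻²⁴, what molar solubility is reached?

Mg₃(PO₄)₂(s) ⇌ 3 Mg²⁺(aq) + 2 PO₄³⁻(aq)
The solution already contains PO₄³⁻ at 5.7×10⁻² mol/L. Let s be the molar solubility of Mg₃(PO₄)₂.
[PO₄³⁻] ≈ 5.7×10⁻² mol/L (common ion dominates); [Mg²⁺] = 3s.
Ksp = [Mg²⁺]^3[PO₄³⁻]^2 = (3s)^3(5.7×10⁻²)^2
(3s)^3 = 6.3×10⁻²⁴ / (5.7×10⁻²)^2 = 1.9×10⁻²¹
s = 4.2×10⁻⁸ mol/L

4.2×10⁻⁸ M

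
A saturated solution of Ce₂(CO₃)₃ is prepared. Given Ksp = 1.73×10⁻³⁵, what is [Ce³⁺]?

8.75×10⁻⁸ M

Ce₂(CO₃)₃(s) ⇌ 2 Ce³⁺(aq) + 3 CO₃²⁻(aq)
Call the molar solubility s, so that [Ce³⁺] = 2s and [CO₃²⁻] = 3s.
Ksp = [Ce³⁺]^2[CO₃²⁻]^3 = (2s)^2 · (3s)^3 = 108s^5 = 1.73×10⁻³⁵
s = 4.37×10⁻⁸ mol L⁻¹
[Ce³⁺] = 2s = 8.75×10⁻⁸ mol L⁻¹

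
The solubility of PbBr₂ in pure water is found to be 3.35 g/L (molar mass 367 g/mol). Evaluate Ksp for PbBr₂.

Ksp = 3.04×10⁻⁶

s = (3.35 g L⁻¹)/(367 g mol⁻¹) = 9.1281×10⁻³ M
PbBr₂(s) ⇌ Pb²⁺(aq) + 2 Br⁻(aq)
Call the molar solubility s, so that [Pb²⁺] = s and [Br⁻] = 2s.
Ksp = [Pb²⁺][Br⁻]^2 = s · (2s)^2 = 4s^3
Ksp = 4 × (9.1281×10⁻³)^3 = 3.04×10⁻⁶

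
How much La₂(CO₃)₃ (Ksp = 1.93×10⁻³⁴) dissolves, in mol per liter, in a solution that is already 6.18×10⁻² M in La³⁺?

1.23×10⁻¹¹ M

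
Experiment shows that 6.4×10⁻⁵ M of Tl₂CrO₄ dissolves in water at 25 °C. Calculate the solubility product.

Tl₂CrO₄(s) ⇌ 2 Tl⁺(aq) + CrO₄²⁻(aq)
Call the molar solubility s, so that [Tl⁺] = 2s and [CrO₄²⁻] = s.
Ksp = [Tl⁺]^2[CrO₄²⁻] = (2s)^2 · s = 4s^3
Ksp = 4 × (6.4×10⁻⁵)^3 = 1.0×10⁻¹²

Ksp = 1.0×10⁻¹²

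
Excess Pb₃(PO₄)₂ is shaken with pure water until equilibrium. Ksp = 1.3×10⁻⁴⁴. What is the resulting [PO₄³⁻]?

Pb₃(PO₄)₂(s) ⇌ 3 Pb²⁺(aq) + 2 PO₄³⁻(aq)
Call the molar solubility s, so that [Pb²⁺] = 3s and [PO₄³⁻] = 2s.
Ksp = [Pb²⁺]^3[PO₄³⁻]^2 = (3s)^3 · (2s)^2 = 108s^5 = 1.3×10⁻⁴⁴
s = 6.5×10⁻¹⁰ M
[PO₄³⁻] = 2s = 1.3×10⁻⁹ M

1.3×10⁻⁹ M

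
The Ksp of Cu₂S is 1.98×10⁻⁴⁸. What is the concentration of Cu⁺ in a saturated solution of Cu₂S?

1.58×10⁻¹⁶ M

Cu₂S(s) ⇌ 2 Cu⁺(aq) + S²⁻(aq)
With molar solubility s: [Cu⁺] = 2s, [S²⁻] = s.
Ksp = [Cu⁺]^2[S²⁻] = (2s)^2 · s = 4s^3 = 1.98×10⁻⁴⁸
s = 7.91×10⁻¹⁷ mol/L
[Cu⁺] = 2s = 1.58×10⁻¹⁶ mol/L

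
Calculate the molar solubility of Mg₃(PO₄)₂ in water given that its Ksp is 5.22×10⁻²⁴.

8.65×10⁻⁶ M

Mg₃(PO₄)₂(s) ⇌ 3 Mg²⁺(aq) + 2 PO₄³⁻(aq)
For each mole of Mg₃(PO₄)₂ that dissolves per liter, [Mg²⁺] = 3s and [PO₄³⁻] = 2s; let s denote this solubility.
Ksp = [Mg²⁺]^3[PO₄³⁻]^2 = (3s)^3 · (2s)^2 = 108s^5
108s^5 = 5.22×10⁻²⁴  ⇒  s^5 = 4.83×10⁻²⁶
s = 8.65×10⁻⁶ mol L⁻¹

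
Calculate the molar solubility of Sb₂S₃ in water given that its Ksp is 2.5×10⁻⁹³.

1.2×10⁻¹⁹ M

Sb₂S₃(s) ⇌ 2 Sb³⁺(aq) + 3 S²⁻(aq)
Call the molar solubility s, so that [Sb³⁺] = 2s and [S²⁻] = 3s.
Ksp = [Sb³⁺]^2[S²⁻]^3 = (2s)^2 · (3s)^3 = 108s^5
108s^5 = 2.5×10⁻⁹³  ⇒  s^5 = 2.3×10⁻⁹⁵
s = 1.2×10⁻¹⁹ M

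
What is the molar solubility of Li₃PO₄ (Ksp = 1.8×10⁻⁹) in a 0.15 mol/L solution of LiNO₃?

5.3×10⁻⁷ M

Li₃PO₄(s) ⇌ 3 Li⁺(aq) + PO₄³⁻(aq)
With Li⁺ already at 0.15 mol/L and s small, take [Li⁺] ≈ 0.15 mol/L and [PO₄³⁻] = s.
Ksp = [Li⁺]^3[PO₄³⁻] = (0.15)^3s
s = 1.8×10⁻⁹ / (0.15)^3 = 5.3×10⁻⁷
s = 5.3×10⁻⁷ mol/L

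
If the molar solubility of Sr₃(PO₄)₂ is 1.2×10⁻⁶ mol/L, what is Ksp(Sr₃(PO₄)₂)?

Ksp = 2.7×10⁻²⁸

Sr₃(PO₄)₂(s) ⇌ 3 Sr²⁺(aq) + 2 PO₄³⁻(aq)
If s mol/L of Sr₃(PO₄)₂ dissolves, [Sr²⁺] = 3s and [PO₄³⁻] = 2s.
Ksp = [Sr²⁺]^3[PO₄³⁻]^2 = (3s)^3 · (2s)^2 = 108s^5
Ksp = 108 × (1.2×10⁻⁶)^5 = 2.7×10⁻²⁸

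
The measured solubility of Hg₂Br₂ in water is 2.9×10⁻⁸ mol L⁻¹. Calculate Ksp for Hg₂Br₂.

Ksp = 9.8×10⁻²³

Hg₂Br₂(s) ⇌ Hg₂²⁺(aq) + 2 Br⁻(aq)
For each mole of Hg₂Br₂ that dissolves per liter, [Hg₂²⁺] = s and [Br⁻] = 2s; let s denote this solubility.
Ksp = [Hg₂²⁺][Br⁻]^2 = s · (2s)^2 = 4s^3
Ksp = 4 × (2.9×10⁻⁸)^3 = 9.8×10⁻²³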